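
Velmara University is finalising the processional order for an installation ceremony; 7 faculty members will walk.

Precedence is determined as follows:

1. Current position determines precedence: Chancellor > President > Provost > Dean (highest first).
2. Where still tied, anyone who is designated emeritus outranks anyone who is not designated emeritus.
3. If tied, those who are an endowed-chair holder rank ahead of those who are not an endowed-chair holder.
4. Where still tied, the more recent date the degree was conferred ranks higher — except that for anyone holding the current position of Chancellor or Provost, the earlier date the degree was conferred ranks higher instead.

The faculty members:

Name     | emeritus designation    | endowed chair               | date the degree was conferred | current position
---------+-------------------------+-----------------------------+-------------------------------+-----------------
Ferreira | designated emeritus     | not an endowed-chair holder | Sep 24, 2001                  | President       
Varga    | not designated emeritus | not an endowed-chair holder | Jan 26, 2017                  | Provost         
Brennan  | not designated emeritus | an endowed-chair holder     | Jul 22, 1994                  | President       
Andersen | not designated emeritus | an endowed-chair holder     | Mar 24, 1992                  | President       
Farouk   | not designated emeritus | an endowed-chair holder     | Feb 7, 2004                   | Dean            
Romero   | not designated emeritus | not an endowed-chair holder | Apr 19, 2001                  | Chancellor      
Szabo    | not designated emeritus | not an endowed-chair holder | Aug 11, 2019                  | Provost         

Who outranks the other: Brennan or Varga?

Brennan

By current position: Romero (Chancellor); then Ferreira, Brennan and Andersen (President); then Varga and Szabo (Provost); then Farouk (Dean).
Among Ferreira, Brennan and Andersen, designated emeritus before not designated emeritus: Ferreira (designated emeritus) before Brennan and Andersen (not designated emeritus).
Brennan and Andersen are each an endowed-chair holder, so the next rule applies.
Among Brennan and Andersen, by date the degree was conferred (later first): Brennan (Jul 22, 1994) before Andersen (Mar 24, 1992).
Varga and Szabo are each not designated emeritus, so the next rule applies.
Varga and Szabo are each not an endowed-chair holder, so the next rule applies.
Among Varga and Szabo, by date the degree was conferred (earlier first) (reversed rule for this group): Varga (Jan 26, 2017) before Szabo (Aug 11, 2019).
So Brennan takes precedence.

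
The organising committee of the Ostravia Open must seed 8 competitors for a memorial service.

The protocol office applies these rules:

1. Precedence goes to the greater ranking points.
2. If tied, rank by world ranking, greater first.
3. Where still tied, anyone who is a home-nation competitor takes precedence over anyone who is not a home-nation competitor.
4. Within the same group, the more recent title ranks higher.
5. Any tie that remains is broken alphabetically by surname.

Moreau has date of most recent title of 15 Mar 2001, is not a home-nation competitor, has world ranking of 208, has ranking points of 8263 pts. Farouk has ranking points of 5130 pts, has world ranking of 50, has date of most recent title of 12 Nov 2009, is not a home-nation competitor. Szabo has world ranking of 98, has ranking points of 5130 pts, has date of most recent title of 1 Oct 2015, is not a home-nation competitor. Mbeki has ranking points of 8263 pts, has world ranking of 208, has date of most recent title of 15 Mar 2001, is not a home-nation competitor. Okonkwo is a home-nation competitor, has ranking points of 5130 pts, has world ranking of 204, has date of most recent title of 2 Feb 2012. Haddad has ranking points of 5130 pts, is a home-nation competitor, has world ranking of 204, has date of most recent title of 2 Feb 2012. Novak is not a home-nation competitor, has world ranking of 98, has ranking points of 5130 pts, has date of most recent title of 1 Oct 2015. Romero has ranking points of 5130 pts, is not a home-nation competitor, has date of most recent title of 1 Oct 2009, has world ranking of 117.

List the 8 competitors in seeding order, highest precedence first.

By ranking points (higher first): Mbeki and Moreau (both 8263 pts); then Haddad, Okonkwo, Romero, Novak, Szabo and Farouk (each 5130 pts).
Mbeki and Moreau both have world ranking 208, so the next rule applies.
Mbeki and Moreau are each not a home-nation competitor, so the next rule applies.
Mbeki and Moreau both have date of most recent title 15 Mar 2001, so the next rule applies.
Among Mbeki and Moreau, alphabetically by surname: Mbeki before Moreau.
Among Haddad, Okonkwo, Romero, Novak, Szabo and Farouk, by world ranking (higher first): Haddad and Okonkwo (204) before Romero (117) before Novak and Szabo (98) before Farouk (50).
Haddad and Okonkwo are each a home-nation competitor, so the next rule applies.
Haddad and Okonkwo both have date of most recent title 2 Feb 2012, so the next rule applies.
Among Haddad and Okonkwo, alphabetically by surname: Haddad before Okonkwo.
Novak and Szabo are each not a home-nation competitor, so the next rule applies.
Novak and Szabo both have date of most recent title 1 Oct 2015, so the next rule applies.
Among Novak and Szabo, alphabetically by surname: Novak before Szabo.
Full order: Mbeki, Moreau, Haddad, Okonkwo, Romero, Novak, Szabo, Farouk.

Mbeki, Moreau, Haddad, Okonkwo, Romero, Novak, Szabo, Farouk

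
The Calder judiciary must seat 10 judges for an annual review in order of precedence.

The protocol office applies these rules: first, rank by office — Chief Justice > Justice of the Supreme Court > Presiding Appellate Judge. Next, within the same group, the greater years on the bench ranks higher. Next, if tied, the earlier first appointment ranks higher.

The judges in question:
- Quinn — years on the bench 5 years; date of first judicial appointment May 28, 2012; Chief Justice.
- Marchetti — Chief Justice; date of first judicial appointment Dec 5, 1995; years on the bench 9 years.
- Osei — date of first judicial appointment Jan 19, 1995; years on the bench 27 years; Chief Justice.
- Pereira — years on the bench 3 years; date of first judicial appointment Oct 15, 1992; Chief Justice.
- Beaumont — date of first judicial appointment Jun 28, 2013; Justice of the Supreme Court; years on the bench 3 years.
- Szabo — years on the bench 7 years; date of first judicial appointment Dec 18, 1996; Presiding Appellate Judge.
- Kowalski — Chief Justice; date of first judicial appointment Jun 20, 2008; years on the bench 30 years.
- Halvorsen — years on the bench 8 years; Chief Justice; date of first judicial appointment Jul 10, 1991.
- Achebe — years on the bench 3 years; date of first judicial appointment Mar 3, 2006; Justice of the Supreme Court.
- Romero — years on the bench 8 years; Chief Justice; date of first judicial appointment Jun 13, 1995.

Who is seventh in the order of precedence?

By office: Kowalski, Osei, Marchetti, Halvorsen, Romero, Quinn and Pereira (Chief Justice); then Achebe and Beaumont (Justice of the Supreme Court); then Szabo (Presiding Appellate Judge).
Among Kowalski, Osei, Marchetti, Halvorsen, Romero, Quinn and Pereira, by years on the bench (higher first): Kowalski (30 years) before Osei (27 years) before Marchetti (9 years) before Halvorsen and Romero (8 years) before Quinn (5 years) before Pereira (3 years).
Among Halvorsen and Romero, by date of first judicial appointment (earlier first): Halvorsen (Jul 10, 1991) before Romero (Jun 13, 1995).
Achebe and Beaumont both have years on the bench 3 years, so the next rule applies.
Among Achebe and Beaumont, by date of first judicial appointment (earlier first): Achebe (Mar 3, 2006) before Beaumont (Jun 28, 2013).
Order: Kowalski, Osei, Marchetti, Halvorsen, Romero, Quinn, Pereira, Achebe, Beaumont, Szabo.

Pereira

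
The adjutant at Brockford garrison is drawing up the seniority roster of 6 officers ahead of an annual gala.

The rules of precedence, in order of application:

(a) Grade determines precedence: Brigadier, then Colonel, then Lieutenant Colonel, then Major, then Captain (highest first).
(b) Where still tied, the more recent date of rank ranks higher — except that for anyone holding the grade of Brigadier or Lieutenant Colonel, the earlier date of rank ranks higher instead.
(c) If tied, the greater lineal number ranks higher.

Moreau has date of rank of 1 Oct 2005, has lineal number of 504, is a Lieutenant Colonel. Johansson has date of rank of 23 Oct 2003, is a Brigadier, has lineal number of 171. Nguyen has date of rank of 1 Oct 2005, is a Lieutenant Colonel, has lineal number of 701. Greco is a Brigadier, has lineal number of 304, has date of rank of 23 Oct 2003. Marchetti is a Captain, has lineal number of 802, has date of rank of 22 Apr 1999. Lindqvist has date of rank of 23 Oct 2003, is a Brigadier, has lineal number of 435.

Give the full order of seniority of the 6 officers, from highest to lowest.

Lindqvist, Greco, Johansson, Nguyen, Moreau, Marchetti

By grade: Lindqvist, Greco and Johansson (Brigadier); then Nguyen and Moreau (Lieutenant Colonel); then Marchetti (Captain).
Lindqvist, Greco and Johansson all have date of rank 23 Oct 2003, so the next rule applies.
Among Lindqvist, Greco and Johansson, by lineal number (higher first): Lindqvist (435) before Greco (304) before Johansson (171).
Nguyen and Moreau both have date of rank 1 Oct 2005, so the next rule applies.
Among Nguyen and Moreau, by lineal number (higher first): Nguyen (701) before Moreau (504).
Full order: Lindqvist, Greco, Johansson, Nguyen, Moreau, Marchetti.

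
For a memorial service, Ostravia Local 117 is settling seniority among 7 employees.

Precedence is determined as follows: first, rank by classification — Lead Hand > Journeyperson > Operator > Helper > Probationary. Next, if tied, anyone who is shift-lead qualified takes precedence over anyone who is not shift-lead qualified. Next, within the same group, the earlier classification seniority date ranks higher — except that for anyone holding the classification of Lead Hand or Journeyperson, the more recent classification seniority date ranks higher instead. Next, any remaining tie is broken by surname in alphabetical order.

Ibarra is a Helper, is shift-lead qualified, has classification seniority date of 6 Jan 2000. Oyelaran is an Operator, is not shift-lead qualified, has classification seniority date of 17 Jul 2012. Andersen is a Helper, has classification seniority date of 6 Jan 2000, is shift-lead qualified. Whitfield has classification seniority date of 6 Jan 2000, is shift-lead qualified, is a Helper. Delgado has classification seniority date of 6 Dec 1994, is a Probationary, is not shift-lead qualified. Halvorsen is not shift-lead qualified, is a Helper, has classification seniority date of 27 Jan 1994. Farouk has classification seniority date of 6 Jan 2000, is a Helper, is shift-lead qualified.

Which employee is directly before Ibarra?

Farouk

By classification: Oyelaran (Operator); then Andersen, Farouk, Ibarra, Whitfield and Halvorsen (Helper); then Delgado (Probationary).
Among Andersen, Farouk, Ibarra, Whitfield and Halvorsen, shift-lead qualified before not shift-lead qualified: Andersen, Farouk, Ibarra and Whitfield (shift-lead qualified) before Halvorsen (not shift-lead qualified).
Andersen, Farouk, Ibarra and Whitfield all have classification seniority date 6 Jan 2000, so the next rule applies.
Among Andersen, Farouk, Ibarra and Whitfield, alphabetically by surname: Andersen before Farouk before Ibarra before Whitfield.
Order: Oyelaran, Andersen, Farouk, Ibarra, Whitfield, Halvorsen, Delgado.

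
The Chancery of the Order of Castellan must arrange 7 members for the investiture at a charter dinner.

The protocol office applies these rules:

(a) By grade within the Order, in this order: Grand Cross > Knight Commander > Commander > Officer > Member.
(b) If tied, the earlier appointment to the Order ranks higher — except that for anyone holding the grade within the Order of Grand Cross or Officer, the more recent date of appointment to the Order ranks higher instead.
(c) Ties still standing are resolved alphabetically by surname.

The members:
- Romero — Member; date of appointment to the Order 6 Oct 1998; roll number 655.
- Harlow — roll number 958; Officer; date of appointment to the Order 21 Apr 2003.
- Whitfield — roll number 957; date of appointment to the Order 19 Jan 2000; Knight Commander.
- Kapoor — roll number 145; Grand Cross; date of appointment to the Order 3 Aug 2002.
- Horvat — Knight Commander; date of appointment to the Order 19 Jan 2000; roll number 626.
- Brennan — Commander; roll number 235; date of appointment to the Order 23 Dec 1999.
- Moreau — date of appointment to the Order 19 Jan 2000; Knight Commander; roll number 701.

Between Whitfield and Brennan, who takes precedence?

By grade within the Order: Kapoor (Grand Cross); then Horvat, Moreau and Whitfield (Knight Commander); then Brennan (Commander); then Harlow (Officer); then Romero (Member).
Horvat, Moreau and Whitfield all have date of appointment to the Order 19 Jan 2000, so the next rule applies.
Among Horvat, Moreau and Whitfield, alphabetically by surname: Horvat before Moreau before Whitfield.
So Whitfield takes precedence.

Whitfield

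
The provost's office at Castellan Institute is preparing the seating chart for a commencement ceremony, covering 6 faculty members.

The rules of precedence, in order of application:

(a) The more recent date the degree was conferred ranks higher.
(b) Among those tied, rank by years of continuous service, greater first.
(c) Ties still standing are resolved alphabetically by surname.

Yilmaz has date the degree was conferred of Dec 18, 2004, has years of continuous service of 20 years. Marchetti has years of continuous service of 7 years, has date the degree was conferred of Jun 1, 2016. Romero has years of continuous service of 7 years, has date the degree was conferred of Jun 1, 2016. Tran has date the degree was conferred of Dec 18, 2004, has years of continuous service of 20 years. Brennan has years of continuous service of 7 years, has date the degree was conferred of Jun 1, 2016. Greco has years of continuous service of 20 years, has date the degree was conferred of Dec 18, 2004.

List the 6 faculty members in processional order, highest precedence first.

By date the degree was conferred (later first): Brennan, Marchetti and Romero (each Jun 1, 2016); then Greco, Tran and Yilmaz (each Dec 18, 2004).
Brennan, Marchetti and Romero all have years of continuous service 7 years, so the next rule applies.
Among Brennan, Marchetti and Romero, alphabetically by surname: Brennan before Marchetti before Romero.
Greco, Tran and Yilmaz all have years of continuous service 20 years, so the next rule applies.
Among Greco, Tran and Yilmaz, alphabetically by surname: Greco before Tran before Yilmaz.
Full order: Brennan, Marchetti, Romero, Greco, Tran, Yilmaz.

Brennan, Marchetti, Romero, Greco, Tran, Yilmaz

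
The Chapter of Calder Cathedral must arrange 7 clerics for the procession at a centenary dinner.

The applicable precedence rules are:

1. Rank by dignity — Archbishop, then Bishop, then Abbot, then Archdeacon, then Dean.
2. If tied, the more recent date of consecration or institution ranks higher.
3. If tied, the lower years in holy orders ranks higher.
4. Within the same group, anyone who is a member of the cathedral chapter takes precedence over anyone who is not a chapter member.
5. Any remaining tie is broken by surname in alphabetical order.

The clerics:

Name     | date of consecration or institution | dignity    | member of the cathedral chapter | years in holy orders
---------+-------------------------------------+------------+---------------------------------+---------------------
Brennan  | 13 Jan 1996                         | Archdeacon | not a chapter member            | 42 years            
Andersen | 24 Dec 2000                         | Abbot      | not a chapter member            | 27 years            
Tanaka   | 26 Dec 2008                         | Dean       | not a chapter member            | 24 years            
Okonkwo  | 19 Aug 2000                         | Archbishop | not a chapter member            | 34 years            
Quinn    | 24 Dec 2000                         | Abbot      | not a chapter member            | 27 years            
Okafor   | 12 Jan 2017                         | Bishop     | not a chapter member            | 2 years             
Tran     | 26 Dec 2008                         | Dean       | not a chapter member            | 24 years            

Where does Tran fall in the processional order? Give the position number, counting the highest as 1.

By dignity: Okonkwo (Archbishop); then Okafor (Bishop); then Andersen and Quinn (Abbot); then Brennan (Archdeacon); then Tanaka and Tran (Dean).
Andersen and Quinn both have date of consecration or institution 24 Dec 2000, so the next rule applies.
Andersen and Quinn both have years in holy orders 27 years, so the next rule applies.
Andersen and Quinn are each not a chapter member, so the next rule applies.
Among Andersen and Quinn, alphabetically by surname: Andersen before Quinn.
Tanaka and Tran both have date of consecration or institution 26 Dec 2008, so the next rule applies.
Tanaka and Tran both have years in holy orders 24 years, so the next rule applies.
Tanaka and Tran are each not a chapter member, so the next rule applies.
Among Tanaka and Tran, alphabetically by surname: Tanaka before Tran.
Order: Okonkwo, Okafor, Andersen, Quinn, Brennan, Tanaka, Tran. So position 7.

7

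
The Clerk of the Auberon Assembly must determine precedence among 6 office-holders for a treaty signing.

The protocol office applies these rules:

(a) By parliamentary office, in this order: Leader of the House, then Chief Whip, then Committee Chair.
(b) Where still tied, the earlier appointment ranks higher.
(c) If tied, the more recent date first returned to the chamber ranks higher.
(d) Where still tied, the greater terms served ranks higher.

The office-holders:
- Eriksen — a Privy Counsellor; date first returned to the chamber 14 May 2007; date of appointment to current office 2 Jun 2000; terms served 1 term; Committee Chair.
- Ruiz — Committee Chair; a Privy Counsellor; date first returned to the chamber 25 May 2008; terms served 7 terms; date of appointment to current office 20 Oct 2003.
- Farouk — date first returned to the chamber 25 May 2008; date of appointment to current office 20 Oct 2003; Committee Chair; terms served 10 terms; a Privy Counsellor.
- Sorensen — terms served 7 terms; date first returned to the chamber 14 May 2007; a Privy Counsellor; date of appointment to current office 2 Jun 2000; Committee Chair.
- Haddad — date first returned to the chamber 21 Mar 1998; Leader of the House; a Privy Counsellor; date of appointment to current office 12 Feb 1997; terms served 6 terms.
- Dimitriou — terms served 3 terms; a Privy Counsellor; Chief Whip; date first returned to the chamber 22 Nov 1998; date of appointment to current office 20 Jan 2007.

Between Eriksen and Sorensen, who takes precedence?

Sorensen

By parliamentary office: Haddad (Leader of the House); then Dimitriou (Chief Whip); then Sorensen, Eriksen, Farouk and Ruiz (Committee Chair).
Among Sorensen, Eriksen, Farouk and Ruiz, by date of appointment to current office (earlier first): Sorensen and Eriksen (2 Jun 2000) before Farouk and Ruiz (20 Oct 2003).
Sorensen and Eriksen both have date first returned to the chamber 14 May 2007, so the next rule applies.
Among Sorensen and Eriksen, by terms served (higher first): Sorensen (7 terms) before Eriksen (1 term).
Farouk and Ruiz both have date first returned to the chamber 25 May 2008, so the next rule applies.
Among Farouk and Ruiz, by terms served (higher first): Farouk (10 terms) before Ruiz (7 terms).
So Sorensen takes precedence.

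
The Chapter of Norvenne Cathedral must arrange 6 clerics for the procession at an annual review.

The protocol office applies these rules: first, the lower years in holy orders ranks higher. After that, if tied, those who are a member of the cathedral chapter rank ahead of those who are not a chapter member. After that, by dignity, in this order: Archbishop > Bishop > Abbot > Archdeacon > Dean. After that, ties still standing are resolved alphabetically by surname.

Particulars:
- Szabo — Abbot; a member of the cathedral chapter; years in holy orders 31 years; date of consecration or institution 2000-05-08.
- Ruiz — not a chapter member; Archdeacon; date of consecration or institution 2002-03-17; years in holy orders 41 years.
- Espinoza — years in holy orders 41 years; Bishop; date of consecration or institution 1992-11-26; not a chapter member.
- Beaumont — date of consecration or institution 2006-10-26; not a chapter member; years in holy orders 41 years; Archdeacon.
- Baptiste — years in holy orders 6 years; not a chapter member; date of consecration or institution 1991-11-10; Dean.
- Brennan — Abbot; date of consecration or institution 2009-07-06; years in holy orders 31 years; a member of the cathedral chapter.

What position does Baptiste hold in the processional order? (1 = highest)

By years in holy orders (lower first): Baptiste (6 years); then Brennan and Szabo (both 31 years); then Espinoza, Beaumont and Ruiz (each 41 years).
Brennan and Szabo are each a member of the cathedral chapter, so the next rule applies.
Brennan and Szabo are each Abbot, so the next rule applies.
Among Brennan and Szabo, alphabetically by surname: Brennan before Szabo.
Espinoza, Beaumont and Ruiz are each not a chapter member, so the next rule applies.
Among Espinoza, Beaumont and Ruiz, by dignity: Espinoza (Bishop) before Beaumont and Ruiz (Archdeacon).
Among Beaumont and Ruiz, alphabetically by surname: Beaumont before Ruiz.
Order: Baptiste, Brennan, Szabo, Espinoza, Beaumont, Ruiz. So position 1.

1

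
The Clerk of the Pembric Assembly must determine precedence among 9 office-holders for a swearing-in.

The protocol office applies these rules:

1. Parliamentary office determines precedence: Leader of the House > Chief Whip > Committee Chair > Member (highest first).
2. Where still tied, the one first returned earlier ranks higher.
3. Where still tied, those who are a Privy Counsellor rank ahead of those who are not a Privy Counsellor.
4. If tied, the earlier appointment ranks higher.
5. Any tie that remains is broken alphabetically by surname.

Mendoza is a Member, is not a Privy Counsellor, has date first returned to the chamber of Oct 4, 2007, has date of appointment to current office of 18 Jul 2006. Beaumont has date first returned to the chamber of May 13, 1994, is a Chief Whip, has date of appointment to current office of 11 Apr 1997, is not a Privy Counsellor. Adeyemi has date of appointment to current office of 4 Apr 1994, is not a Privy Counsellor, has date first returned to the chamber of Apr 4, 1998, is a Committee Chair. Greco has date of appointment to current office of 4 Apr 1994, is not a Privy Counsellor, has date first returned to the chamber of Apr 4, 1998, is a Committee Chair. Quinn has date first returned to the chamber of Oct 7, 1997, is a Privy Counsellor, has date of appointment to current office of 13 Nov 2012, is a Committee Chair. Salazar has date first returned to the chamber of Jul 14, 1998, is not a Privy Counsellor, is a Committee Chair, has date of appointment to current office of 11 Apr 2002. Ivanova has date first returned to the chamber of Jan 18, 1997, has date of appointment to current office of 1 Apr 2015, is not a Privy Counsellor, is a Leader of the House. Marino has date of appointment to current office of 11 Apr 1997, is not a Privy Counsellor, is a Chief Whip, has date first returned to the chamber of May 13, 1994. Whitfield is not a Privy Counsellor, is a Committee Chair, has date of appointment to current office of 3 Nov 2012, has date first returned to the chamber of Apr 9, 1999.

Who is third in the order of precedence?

By parliamentary office: Ivanova (Leader of the House); then Beaumont and Marino (Chief Whip); then Quinn, Adeyemi, Greco, Salazar and Whitfield (Committee Chair); then Mendoza (Member).
Beaumont and Marino both have date first returned to the chamber May 13, 1994, so the next rule applies.
Beaumont and Marino are each not a Privy Counsellor, so the next rule applies.
Beaumont and Marino both have date of appointment to current office 11 Apr 1997, so the next rule applies.
Among Beaumont and Marino, alphabetically by surname: Beaumont before Marino.
Among Quinn, Adeyemi, Greco, Salazar and Whitfield, by date first returned to the chamber (earlier first): Quinn (Oct 7, 1997) before Adeyemi and Greco (Apr 4, 1998) before Salazar (Jul 14, 1998) before Whitfield (Apr 9, 1999).
Adeyemi and Greco are each not a Privy Counsellor, so the next rule applies.
Adeyemi and Greco both have date of appointment to current office 4 Apr 1994, so the next rule applies.
Among Adeyemi and Greco, alphabetically by surname: Adeyemi before Greco.
Order: Ivanova, Beaumont, Marino, Quinn, Adeyemi, Greco, Salazar, Whitfield, Mendoza.

Marino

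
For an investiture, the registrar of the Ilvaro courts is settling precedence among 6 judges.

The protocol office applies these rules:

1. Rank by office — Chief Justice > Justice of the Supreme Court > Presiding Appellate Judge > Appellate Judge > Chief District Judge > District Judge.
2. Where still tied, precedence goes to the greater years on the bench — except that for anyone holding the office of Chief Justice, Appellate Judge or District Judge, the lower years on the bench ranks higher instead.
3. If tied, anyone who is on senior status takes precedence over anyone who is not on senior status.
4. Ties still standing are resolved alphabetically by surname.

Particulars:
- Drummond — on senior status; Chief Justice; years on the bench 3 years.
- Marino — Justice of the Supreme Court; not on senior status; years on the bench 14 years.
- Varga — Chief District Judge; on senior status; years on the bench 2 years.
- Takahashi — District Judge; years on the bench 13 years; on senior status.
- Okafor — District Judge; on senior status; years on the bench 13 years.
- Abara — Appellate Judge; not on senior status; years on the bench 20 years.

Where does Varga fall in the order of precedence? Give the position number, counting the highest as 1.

4

By office: Drummond (Chief Justice); then Marino (Justice of the Supreme Court); then Abara (Appellate Judge); then Varga (Chief District Judge); then Okafor and Takahashi (District Judge).
Okafor and Takahashi both have years on the bench 13 years, so the next rule applies.
Okafor and Takahashi are each on senior status, so the next rule applies.
Among Okafor and Takahashi, alphabetically by surname: Okafor before Takahashi.
Order: Drummond, Marino, Abara, Varga, Okafor, Takahashi. So position 4.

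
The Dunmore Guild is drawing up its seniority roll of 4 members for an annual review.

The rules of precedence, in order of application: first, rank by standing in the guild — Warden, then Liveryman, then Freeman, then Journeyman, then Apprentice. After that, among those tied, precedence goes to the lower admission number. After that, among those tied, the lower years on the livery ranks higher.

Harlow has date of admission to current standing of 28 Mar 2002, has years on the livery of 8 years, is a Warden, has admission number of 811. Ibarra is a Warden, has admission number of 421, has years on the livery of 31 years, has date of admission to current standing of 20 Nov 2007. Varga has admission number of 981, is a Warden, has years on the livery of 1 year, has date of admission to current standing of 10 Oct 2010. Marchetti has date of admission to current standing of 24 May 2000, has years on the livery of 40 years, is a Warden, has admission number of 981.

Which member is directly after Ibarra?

By standing in the guild: Ibarra, Harlow, Varga and Marchetti (Warden).
Among Ibarra, Harlow, Varga and Marchetti, by admission number (lower first): Ibarra (421) before Harlow (811) before Varga and Marchetti (981).
Among Varga and Marchetti, by years on the livery (lower first): Varga (1 year) before Marchetti (40 years).
Order: Ibarra, Harlow, Varga, Marchetti.

Harlow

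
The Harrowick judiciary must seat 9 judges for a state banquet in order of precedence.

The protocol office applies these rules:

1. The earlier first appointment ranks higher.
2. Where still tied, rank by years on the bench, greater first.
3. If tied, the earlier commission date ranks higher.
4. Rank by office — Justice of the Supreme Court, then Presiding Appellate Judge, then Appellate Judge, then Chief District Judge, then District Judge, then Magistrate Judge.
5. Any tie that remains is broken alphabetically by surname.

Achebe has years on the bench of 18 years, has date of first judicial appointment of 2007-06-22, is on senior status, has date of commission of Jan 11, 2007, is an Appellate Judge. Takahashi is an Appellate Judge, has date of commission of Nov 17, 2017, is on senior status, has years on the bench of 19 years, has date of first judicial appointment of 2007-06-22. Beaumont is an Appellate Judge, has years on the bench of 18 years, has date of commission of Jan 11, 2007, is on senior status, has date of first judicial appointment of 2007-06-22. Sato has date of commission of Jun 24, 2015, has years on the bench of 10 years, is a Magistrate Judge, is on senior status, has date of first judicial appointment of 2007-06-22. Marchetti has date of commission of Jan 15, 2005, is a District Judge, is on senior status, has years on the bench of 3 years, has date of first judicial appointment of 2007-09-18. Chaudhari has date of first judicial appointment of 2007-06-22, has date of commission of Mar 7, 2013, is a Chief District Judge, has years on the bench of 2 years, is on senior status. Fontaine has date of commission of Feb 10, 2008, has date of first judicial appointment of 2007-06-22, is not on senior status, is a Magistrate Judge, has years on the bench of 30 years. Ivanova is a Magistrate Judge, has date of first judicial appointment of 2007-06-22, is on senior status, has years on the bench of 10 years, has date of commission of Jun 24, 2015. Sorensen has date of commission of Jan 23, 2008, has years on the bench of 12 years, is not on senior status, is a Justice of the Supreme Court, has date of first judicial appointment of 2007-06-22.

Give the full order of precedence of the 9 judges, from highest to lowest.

By date of first judicial appointment (earlier first): Fontaine, Takahashi, Achebe, Beaumont, Sorensen, Ivanova, Sato and Chaudhari (each 2007-06-22); then Marchetti (2007-09-18).
Among Fontaine, Takahashi, Achebe, Beaumont, Sorensen, Ivanova, Sato and Chaudhari, by years on the bench (higher first): Fontaine (30 years) before Takahashi (19 years) before Achebe and Beaumont (18 years) before Sorensen (12 years) before Ivanova and Sato (10 years) before Chaudhari (2 years).
Achebe and Beaumont both have date of commission Jan 11, 2007, so the next rule applies.
Achebe and Beaumont are each Appellate Judge, so the next rule applies.
Among Achebe and Beaumont, alphabetically by surname: Achebe before Beaumont.
Ivanova and Sato both have date of commission Jun 24, 2015, so the next rule applies.
Ivanova and Sato are each Magistrate Judge, so the next rule applies.
Among Ivanova and Sato, alphabetically by surname: Ivanova before Sato.
Full order: Fontaine, Takahashi, Achebe, Beaumont, Sorensen, Ivanova, Sato, Chaudhari, Marchetti.

Fontaine, Takahashi, Achebe, Beaumont, Sorensen, Ivanova, Sato, Chaudhari, Marchetti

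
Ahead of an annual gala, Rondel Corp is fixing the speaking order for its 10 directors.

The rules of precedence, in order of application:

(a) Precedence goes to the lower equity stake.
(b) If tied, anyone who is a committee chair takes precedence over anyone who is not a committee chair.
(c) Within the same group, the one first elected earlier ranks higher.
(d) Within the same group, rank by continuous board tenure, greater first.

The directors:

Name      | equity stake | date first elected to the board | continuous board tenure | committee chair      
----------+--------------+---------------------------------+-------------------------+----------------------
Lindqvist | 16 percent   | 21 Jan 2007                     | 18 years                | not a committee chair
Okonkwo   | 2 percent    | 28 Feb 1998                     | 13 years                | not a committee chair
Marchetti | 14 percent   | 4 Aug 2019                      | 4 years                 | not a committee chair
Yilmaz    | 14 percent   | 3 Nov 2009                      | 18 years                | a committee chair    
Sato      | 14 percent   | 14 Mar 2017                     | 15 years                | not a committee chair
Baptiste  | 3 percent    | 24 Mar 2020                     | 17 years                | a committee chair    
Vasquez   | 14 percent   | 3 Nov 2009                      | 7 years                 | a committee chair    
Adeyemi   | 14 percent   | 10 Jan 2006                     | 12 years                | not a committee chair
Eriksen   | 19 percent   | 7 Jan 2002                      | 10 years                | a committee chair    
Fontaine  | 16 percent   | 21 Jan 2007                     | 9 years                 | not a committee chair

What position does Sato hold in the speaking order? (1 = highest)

6

By equity stake (lower first): Okonkwo (2 percent); then Baptiste (3 percent); then Yilmaz, Vasquez, Adeyemi, Sato and Marchetti (each 14 percent); then Lindqvist and Fontaine (both 16 percent); then Eriksen (19 percent).
Among Yilmaz, Vasquez, Adeyemi, Sato and Marchetti, a committee chair before not a committee chair: Yilmaz and Vasquez (a committee chair) before Adeyemi, Sato and Marchetti (not a committee chair).
Yilmaz and Vasquez both have date first elected to the board 3 Nov 2009, so the next rule applies.
Among Yilmaz and Vasquez, by continuous board tenure (higher first): Yilmaz (18 years) before Vasquez (7 years).
Among Adeyemi, Sato and Marchetti, by date first elected to the board (earlier first): Adeyemi (10 Jan 2006) before Sato (14 Mar 2017) before Marchetti (4 Aug 2019).
Lindqvist and Fontaine are each not a committee chair, so the next rule applies.
Lindqvist and Fontaine both have date first elected to the board 21 Jan 2007, so the next rule applies.
Among Lindqvist and Fontaine, by continuous board tenure (higher first): Lindqvist (18 years) before Fontaine (9 years).
Order: Okonkwo, Baptiste, Yilmaz, Vasquez, Adeyemi, Sato, Marchetti, Lindqvist, Fontaine, Eriksen. So position 6.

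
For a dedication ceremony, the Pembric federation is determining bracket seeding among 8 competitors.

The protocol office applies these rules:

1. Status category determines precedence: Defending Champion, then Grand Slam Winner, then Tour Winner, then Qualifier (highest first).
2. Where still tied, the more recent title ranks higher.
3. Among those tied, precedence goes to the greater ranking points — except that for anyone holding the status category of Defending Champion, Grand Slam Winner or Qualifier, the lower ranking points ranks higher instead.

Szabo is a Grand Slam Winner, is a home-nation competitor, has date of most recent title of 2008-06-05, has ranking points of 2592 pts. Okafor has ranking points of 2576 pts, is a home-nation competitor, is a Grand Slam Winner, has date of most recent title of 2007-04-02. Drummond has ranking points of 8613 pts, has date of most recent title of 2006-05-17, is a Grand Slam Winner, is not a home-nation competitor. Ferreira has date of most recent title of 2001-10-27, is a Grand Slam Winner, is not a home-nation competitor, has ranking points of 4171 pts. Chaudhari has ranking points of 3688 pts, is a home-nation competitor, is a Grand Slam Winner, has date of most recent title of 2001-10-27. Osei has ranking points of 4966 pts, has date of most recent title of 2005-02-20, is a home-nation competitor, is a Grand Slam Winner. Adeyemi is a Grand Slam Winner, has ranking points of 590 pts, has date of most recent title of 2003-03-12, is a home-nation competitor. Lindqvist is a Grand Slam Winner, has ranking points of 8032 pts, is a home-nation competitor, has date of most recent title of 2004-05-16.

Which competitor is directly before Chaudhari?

By status category: Szabo, Okafor, Drummond, Osei, Lindqvist, Adeyemi, Chaudhari and Ferreira (Grand Slam Winner).
Among Szabo, Okafor, Drummond, Osei, Lindqvist, Adeyemi, Chaudhari and Ferreira, by date of most recent title (later first): Szabo (2008-06-05) before Okafor (2007-04-02) before Drummond (2006-05-17) before Osei (2005-02-20) before Lindqvist (2004-05-16) before Adeyemi (2003-03-12) before Chaudhari and Ferreira (2001-10-27).
Among Chaudhari and Ferreira, by ranking points (lower first) (reversed rule for this group): Chaudhari (3688 pts) before Ferreira (4171 pts).
Order: Szabo, Okafor, Drummond, Osei, Lindqvist, Adeyemi, Chaudhari, Ferreira.

Adeyemi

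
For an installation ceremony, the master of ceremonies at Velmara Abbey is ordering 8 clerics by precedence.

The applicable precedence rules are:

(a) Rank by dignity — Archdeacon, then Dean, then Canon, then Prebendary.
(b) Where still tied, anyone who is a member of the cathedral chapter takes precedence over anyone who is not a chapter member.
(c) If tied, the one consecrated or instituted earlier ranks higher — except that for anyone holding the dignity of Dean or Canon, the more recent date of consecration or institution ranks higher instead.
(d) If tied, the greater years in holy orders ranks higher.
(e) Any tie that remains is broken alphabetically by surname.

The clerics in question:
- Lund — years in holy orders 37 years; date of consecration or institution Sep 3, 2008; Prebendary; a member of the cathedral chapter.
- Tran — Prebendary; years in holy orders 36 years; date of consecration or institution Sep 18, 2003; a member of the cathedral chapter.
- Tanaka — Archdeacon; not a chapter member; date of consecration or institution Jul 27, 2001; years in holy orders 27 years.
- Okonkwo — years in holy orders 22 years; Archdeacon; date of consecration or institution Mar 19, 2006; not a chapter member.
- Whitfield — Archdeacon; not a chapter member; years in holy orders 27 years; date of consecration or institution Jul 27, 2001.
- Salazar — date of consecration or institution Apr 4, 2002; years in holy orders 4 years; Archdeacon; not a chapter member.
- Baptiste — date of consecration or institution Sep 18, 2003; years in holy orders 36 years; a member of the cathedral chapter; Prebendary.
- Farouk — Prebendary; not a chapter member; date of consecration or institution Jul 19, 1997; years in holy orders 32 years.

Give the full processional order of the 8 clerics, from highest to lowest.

Tanaka, Whitfield, Salazar, Okonkwo, Baptiste, Tran, Lund, Farouk

By dignity: Tanaka, Whitfield, Salazar and Okonkwo (Archdeacon); then Baptiste, Tran, Lund and Farouk (Prebendary).
Tanaka, Whitfield, Salazar and Okonkwo are each not a chapter member, so the next rule applies.
Among Tanaka, Whitfield, Salazar and Okonkwo, by date of consecration or institution (earlier first): Tanaka and Whitfield (Jul 27, 2001) before Salazar (Apr 4, 2002) before Okonkwo (Mar 19, 2006).
Tanaka and Whitfield both have years in holy orders 27 years, so the next rule applies.
Among Tanaka and Whitfield, alphabetically by surname: Tanaka before Whitfield.
Among Baptiste, Tran, Lund and Farouk, a member of the cathedral chapter before not a chapter member: Baptiste, Tran and Lund (a member of the cathedral chapter) before Farouk (not a chapter member).
Among Baptiste, Tran and Lund, by date of consecration or institution (earlier first): Baptiste and Tran (Sep 18, 2003) before Lund (Sep 3, 2008).
Baptiste and Tran both have years in holy orders 36 years, so the next rule applies.
Among Baptiste and Tran, alphabetically by surname: Baptiste before Tran.
Full order: Tanaka, Whitfield, Salazar, Okonkwo, Baptiste, Tran, Lund, Farouk.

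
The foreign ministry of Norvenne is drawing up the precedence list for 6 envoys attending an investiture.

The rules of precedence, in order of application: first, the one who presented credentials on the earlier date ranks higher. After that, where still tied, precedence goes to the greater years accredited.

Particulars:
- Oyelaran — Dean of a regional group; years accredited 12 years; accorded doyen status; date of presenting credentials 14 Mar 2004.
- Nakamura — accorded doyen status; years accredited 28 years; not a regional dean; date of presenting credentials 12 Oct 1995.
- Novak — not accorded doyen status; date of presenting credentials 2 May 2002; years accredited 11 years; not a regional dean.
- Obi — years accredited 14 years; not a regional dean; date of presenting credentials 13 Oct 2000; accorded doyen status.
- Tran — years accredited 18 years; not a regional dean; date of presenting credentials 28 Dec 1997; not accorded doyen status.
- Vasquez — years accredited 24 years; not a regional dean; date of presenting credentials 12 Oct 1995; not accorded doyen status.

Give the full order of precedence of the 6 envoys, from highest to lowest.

By date of presenting credentials (earlier first): Nakamura and Vasquez (both 12 Oct 1995); then Tran (28 Dec 1997); then Obi (13 Oct 2000); then Novak (2 May 2002); then Oyelaran (14 Mar 2004).
Among Nakamura and Vasquez, by years accredited (higher first): Nakamura (28 years) before Vasquez (24 years).
Full order: Nakamura, Vasquez, Tran, Obi, Novak, Oyelaran.

Nakamura, Vasquez, Tran, Obi, Novak, Oyelaran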